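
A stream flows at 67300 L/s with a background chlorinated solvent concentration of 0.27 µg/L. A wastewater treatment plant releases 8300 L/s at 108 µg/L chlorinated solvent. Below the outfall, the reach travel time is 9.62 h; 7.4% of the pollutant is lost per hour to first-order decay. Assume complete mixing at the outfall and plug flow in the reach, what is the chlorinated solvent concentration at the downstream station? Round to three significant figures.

5.77 µg/L

After mixing, C = (67300·0.2700 + 8300·108.0) / 75600 = 914600/75600 = 12.10 µg/L.
7.4%/h lost → k = −ln(1 − 0.074) = 0.07688 h⁻¹.
Applying C = C₀e^(−kt): 12.10 × 0.4773 = 5.774 µg/L.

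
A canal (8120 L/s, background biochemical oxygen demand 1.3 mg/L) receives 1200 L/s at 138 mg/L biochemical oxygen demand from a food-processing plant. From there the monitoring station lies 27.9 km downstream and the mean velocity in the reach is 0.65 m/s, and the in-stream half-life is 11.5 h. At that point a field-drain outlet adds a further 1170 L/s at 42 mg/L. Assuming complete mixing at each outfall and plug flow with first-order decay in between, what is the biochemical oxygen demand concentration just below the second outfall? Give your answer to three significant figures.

After mixing, C = (8120·1.300 + 1200·138.0) / 9320 = 176200/9320 = 18.90 mg/L; combined flow 9320 L/s.
Travel time t = 27.9·1000 / 0.65 = 42920 s = 11.92 h.
Half-life 11.5 h → k = ln 2 / 11.5 = 0.06027 h⁻¹ = 1.447 d⁻¹.
After decay, C = 18.90 × e^(−kt) = 18.90 × 0.4874 = 9.212 mg/L.
Second outfall: C = (9320·9.212 + 1170·42.00)/10490 = 12.87 mg/L.

12.9 mg/L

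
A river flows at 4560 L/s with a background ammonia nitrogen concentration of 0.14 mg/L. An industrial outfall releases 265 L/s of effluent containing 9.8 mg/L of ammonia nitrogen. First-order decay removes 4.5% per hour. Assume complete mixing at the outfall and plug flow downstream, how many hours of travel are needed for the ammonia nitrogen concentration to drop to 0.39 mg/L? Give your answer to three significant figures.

11.8 h

Conservation of mass: C = (4560·0.1400 + 265.0·9.800) / 4825 = 3235/4825 = 0.6705 mg/L.
4.5%/h lost → k = −ln(1 − 0.045) = 0.04604 h⁻¹.
0.6705·exp(−k·t) = 0.39 → t = ln(0.6705/0.39)/k = 42370 s = 11.77 h.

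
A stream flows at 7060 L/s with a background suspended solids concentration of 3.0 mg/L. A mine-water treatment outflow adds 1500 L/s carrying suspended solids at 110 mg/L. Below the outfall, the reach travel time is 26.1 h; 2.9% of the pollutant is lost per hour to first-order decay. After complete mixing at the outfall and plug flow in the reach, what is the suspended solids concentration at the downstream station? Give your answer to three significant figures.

10.1 mg/L

Mass balance: C = (7060·3.000 + 1500·110.0) / 8560 = 186200/8560 = 21.75 mg/L.
2.9%/h lost → k = −ln(1 − 0.029) = 0.02943 h⁻¹.
Applying C = C₀e^(−kt): 21.75 × 0.4639 = 10.09 mg/L.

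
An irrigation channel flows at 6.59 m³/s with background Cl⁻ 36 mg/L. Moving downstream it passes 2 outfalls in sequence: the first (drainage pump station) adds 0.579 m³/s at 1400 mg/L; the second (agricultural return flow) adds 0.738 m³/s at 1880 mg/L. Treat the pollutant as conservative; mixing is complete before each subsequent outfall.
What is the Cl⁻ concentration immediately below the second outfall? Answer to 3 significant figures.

After outfall 1: Q = 6.590 + 0.5790 = 7.169 m³/s; C = (6.590·36.00 + 0.5790·1400)/7.169 = 146.2 mg/L.
After outfall 2: Q = 7.169 + 0.7380 = 7.907 m³/s; C = (7.169·146.2 + 0.7380·1880)/7.907 = 308.0 mg/L.

308 mg/L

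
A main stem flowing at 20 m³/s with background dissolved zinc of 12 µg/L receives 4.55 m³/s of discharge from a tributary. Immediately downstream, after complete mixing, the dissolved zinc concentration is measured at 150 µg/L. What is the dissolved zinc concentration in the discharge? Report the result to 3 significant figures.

757 µg/L

Mass balance: 20.00·12.00 + 4.550·Cₑ = 24.55·150.0
→ Cₑ = (24.55·150.0 − 20.00·12.00) / 4.550 = 756.6 µg/L.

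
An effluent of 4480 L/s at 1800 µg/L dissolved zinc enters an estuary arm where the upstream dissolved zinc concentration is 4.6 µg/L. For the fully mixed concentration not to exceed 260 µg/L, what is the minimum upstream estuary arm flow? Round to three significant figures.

27000 L/s

Set C_mix = 260: (Q·4.600 + 4480·1800) / (Q + 4480) = 260
→ Q = 4480·(1800 − 260)/(260 − 4.600) = 27010 L/s.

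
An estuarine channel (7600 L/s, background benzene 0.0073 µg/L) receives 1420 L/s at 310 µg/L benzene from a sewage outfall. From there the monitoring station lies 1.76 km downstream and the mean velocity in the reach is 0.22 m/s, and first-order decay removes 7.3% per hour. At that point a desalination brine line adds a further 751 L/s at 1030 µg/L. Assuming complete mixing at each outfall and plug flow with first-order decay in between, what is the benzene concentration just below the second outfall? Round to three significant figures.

After mixing, C = (7600·0.007300 + 1420·310.0) / 9020 = 440300/9020 = 48.81 µg/L; combined flow 9020 L/s.
Travel time t = 1.76·1000 / 0.22 = 8000 s = 2.222 h.
7.3%/h lost → k = −ln(1 − 0.073) = 0.07580 h⁻¹.
Applying C = C₀e^(−kt): 48.81 × 0.8450 = 41.24 µg/L.
Second outfall: C = (9020·41.24 + 751.0·1030)/9771 = 117.2 µg/L.

117 µg/L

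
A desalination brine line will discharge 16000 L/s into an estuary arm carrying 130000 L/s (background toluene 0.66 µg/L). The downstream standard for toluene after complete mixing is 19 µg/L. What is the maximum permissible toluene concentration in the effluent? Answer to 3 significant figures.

At the limit, (Qr·Cr + Qe·Cₑ)/(Qr + Qe) = 19:
Cₑ = (146000·19 − 130000·0.6600) / 16000 = 168.0 µg/L.

168 µg/L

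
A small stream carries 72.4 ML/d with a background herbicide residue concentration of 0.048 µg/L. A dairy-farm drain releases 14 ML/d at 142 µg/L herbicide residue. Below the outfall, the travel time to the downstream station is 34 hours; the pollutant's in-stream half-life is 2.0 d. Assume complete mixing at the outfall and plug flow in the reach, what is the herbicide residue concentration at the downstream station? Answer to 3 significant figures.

Flow-weighted average: C = (72.40·0.04800 + 14.00·142.0) / 86.40 = 1991/86.40 = 23.05 µg/L.
Half-life 2.0 d → k = ln 2 / 2.0 = 0.3466 d⁻¹.
After decay, C = 23.05 × e^(−kt) = 23.05 × 0.6120 = 14.11 µg/L.

14.1 µg/L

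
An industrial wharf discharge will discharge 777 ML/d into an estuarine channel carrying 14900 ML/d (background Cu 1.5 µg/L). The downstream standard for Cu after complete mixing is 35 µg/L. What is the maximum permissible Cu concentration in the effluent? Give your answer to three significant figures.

677 µg/L

At the limit, (Qr·Cr + Qe·Cₑ)/(Qr + Qe) = 35:
Cₑ = (15680·35 − 14900·1.500) / 777.0 = 677.4 µg/L.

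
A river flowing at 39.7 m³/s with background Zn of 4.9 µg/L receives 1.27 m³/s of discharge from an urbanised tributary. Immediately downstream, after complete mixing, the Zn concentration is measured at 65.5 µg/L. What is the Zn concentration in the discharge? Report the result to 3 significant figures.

Mass balance: 39.70·4.900 + 1.270·Cₑ = 40.97·65.50
→ Cₑ = (40.97·65.50 − 39.70·4.900) / 1.270 = 1960 µg/L.

1960 µg/L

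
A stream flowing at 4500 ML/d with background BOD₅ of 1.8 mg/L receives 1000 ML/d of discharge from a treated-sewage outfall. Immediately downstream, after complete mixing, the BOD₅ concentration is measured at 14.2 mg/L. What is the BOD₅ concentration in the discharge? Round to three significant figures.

70.0 mg/L

Mass balance: 4500·1.800 + 1000·Cₑ = 5500·14.20
→ Cₑ = (5500·14.20 − 4500·1.800) / 1000 = 70.00 mg/L.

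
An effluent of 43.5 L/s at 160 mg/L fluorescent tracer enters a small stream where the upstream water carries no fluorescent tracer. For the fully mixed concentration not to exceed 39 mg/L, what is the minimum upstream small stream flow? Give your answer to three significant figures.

Set C_mix = 39: (Q·0 + 43.50·160.0) / (Q + 43.50) = 39
→ Q = 43.50·(160.0 − 39)/(39 − 0) = 135.0 L/s.

135 L/s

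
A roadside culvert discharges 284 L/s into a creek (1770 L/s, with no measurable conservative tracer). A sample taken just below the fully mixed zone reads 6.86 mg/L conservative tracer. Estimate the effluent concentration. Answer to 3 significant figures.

49.6 mg/L

Mass balance: 1770·0 + 284.0·Cₑ = 2054·6.860
→ Cₑ = (2054·6.860 − 1770·0) / 284.0 = 49.61 mg/L.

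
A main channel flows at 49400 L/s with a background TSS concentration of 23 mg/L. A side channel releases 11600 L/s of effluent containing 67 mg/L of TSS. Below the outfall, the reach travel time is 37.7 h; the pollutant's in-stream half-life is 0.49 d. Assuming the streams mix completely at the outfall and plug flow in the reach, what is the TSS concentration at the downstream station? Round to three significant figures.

After mixing, C = (49400·23.00 + 11600·67.00) / 61000 = 1913000/61000 = 31.37 mg/L.
Half-life 0.49 d → k = ln 2 / 0.49 = 1.415 d⁻¹.
Applying C = C₀e^(−kt): 31.37 × 0.1084 = 3.400 mg/L.

3.40 mg/L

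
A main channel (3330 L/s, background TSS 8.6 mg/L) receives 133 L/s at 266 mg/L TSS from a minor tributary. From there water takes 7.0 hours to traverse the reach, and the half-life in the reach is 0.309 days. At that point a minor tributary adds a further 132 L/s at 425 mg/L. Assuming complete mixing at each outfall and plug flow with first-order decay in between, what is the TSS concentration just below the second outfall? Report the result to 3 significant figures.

24.9 mg/L

Conservation of mass: C = (3330·8.600 + 133.0·266.0) / 3463 = 64020/3463 = 18.49 mg/L; combined flow 3463 L/s.
Half-life 0.309 d → k = ln 2 / 0.309 = 2.243 d⁻¹.
After decay, C = 18.49 × e^(−kt) = 18.49 × 0.5198 = 9.609 mg/L.
Second outfall: C = (3463·9.609 + 132.0·425.0)/3595 = 24.86 mg/L.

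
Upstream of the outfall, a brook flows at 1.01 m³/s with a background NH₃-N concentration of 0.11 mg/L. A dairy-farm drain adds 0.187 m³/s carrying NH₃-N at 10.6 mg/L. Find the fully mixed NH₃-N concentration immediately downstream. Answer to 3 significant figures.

Flow-weighted average: C = (1.010·0.1100 + 0.1870·10.60) / 1.197 = 2.093/1.197 = 1.749 mg/L.

1.75 mg/L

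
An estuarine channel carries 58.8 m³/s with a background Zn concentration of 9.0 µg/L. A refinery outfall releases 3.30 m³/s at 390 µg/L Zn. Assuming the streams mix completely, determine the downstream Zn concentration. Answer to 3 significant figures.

Mixed concentration C = ΣQC/ΣQ = (58.80·9.000 + 3.300·390.0) / 62.10 = 1816/62.10 = 29.25 µg/L.

29.2 µg/L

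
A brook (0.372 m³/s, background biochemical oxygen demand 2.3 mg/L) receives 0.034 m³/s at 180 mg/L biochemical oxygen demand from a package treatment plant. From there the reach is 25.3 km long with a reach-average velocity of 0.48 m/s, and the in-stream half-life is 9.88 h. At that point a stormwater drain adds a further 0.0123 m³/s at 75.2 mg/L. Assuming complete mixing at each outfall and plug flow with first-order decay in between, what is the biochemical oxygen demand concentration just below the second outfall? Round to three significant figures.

8.18 mg/L

Mass balance: C = (0.3720·2.300 + 0.03400·180.0) / 0.4060 = 6.976/0.4060 = 17.18 mg/L; combined flow 0.4060 m³/s.
Travel time t = 25.3·1000 / 0.48 = 52710 s = 14.64 h.
Half-life 9.88 h → k = ln 2 / 9.88 = 0.07016 h⁻¹ = 1.684 d⁻¹.
First-order decay: C = 17.18·exp(−k·t) = 17.18·0.3580 = 6.151 mg/L.
At the second outfall, C = (0.4060·6.151 + 0.01230·75.20) / (0.4060 + 0.01230) = 8.182 mg/L.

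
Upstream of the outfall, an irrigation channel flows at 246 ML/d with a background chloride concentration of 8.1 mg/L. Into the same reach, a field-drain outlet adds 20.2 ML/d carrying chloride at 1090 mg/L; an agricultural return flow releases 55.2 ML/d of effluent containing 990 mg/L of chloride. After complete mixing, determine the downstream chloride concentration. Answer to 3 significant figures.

245 mg/L

Mass balance: C = (246.0·8.100 + 20.20·1090 + 55.20·990.0) / 321.4 = 78660/321.4 = 244.7 mg/L.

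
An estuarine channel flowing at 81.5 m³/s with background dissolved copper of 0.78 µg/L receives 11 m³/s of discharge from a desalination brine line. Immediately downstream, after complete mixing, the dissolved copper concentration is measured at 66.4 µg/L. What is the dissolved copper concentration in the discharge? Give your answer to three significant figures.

Mass balance: 81.50·0.7800 + 11.00·Cₑ = 92.50·66.40
→ Cₑ = (92.50·66.40 − 81.50·0.7800) / 11.00 = 552.6 µg/L.

553 µg/L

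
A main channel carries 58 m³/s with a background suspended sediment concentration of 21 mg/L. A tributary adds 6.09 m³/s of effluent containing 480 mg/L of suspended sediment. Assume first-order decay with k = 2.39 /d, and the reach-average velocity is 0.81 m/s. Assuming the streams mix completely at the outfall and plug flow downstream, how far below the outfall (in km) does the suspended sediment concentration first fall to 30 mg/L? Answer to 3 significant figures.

22.5 km

After mixing, C = (58.00·21.00 + 6.090·480.0) / 64.09 = 4141/64.09 = 64.62 mg/L.
Set 64.62·exp(−k·t) = 30 → t = ln(64.62/30)/k = 27740 s = 7.705 h.
Distance = v·t = 0.81·27740 = 22470 m = 22.47 km.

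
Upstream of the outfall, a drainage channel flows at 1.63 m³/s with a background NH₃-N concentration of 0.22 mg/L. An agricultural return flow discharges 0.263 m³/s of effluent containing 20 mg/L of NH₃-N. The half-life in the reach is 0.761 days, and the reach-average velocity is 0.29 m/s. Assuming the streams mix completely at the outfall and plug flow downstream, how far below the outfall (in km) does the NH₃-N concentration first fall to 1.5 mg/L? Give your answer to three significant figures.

18.8 km

Conservation of mass: C = (1.630·0.2200 + 0.2630·20.00) / 1.893 = 5.619/1.893 = 2.968 mg/L.
Half-life 0.761 d → k = ln 2 / 0.761 = 0.9108 d⁻¹.
Set 2.968·exp(−k·t) = 1.5 → t = ln(2.968/1.5)/k = 64740 s = 17.98 h.
Distance = v·t = 0.29·64740 = 18770 m = 18.77 km.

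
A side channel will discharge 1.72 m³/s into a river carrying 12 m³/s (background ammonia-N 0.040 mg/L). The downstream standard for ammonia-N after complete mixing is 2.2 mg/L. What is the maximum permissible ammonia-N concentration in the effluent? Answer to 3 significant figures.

17.3 mg/L

At the limit, (Qr·Cr + Qe·Cₑ)/(Qr + Qe) = 2.2:
Cₑ = (13.72·2.2 − 12.00·0.04000) / 1.720 = 17.27 mg/L.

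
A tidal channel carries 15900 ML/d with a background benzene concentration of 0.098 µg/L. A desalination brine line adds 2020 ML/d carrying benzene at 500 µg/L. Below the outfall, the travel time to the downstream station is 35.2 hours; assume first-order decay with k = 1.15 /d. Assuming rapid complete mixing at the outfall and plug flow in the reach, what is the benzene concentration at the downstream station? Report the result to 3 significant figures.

Flow-weighted average: C = (15900·0.09800 + 2020·500.0) / 17920 = 1012000/17920 = 56.45 µg/L.
Applying C = C₀e^(−kt): 56.45 × 0.1851 = 10.45 µg/L.

10.5 µg/L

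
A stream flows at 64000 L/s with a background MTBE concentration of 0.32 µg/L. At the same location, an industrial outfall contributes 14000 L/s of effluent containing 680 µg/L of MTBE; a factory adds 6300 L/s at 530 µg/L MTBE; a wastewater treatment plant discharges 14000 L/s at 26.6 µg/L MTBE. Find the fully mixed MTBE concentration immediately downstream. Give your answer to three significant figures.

135 µg/L

Conservation of mass: C = (64000·0.3200 + 14000·680.0 + 6300·530.0 + 14000·26.60) / 98300 = 13250000/98300 = 134.8 µg/L.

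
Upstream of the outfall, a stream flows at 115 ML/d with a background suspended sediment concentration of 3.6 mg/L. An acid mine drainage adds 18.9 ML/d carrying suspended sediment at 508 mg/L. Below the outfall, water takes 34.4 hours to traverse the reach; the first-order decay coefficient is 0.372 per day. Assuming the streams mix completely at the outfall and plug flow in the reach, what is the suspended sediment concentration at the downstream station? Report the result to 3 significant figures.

Mass balance: C = (115.0·3.600 + 18.90·508.0) / 133.9 = 10020/133.9 = 74.80 mg/L.
Applying C = C₀e^(−kt): 74.80 × 0.5867 = 43.88 mg/L.

43.9 mg/L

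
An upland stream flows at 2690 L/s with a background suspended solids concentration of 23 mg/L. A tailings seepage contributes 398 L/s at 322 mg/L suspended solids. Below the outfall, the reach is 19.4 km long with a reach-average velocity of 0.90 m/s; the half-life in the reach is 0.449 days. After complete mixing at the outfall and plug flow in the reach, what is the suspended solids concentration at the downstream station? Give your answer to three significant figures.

41.9 mg/L

Conservation of mass: C = (2690·23.00 + 398.0·322.0) / 3088 = 190000/3088 = 61.54 mg/L.
Travel time t = 19.4·1000 / 0.90 = 21560 s = 5.988 h.
Half-life 0.449 d → k = ln 2 / 0.449 = 1.544 d⁻¹.
Decay over the reach: 61.54·exp(−kt) = 61.54·0.6804 = 41.87 mg/L.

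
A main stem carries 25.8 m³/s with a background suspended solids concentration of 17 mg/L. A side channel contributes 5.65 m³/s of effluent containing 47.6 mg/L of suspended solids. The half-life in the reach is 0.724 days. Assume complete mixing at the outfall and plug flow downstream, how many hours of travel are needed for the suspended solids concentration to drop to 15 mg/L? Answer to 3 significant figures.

Mass balance: C = (25.80·17.00 + 5.650·47.60) / 31.45 = 707.5/31.45 = 22.50 mg/L.
Half-life 0.724 d → k = ln 2 / 0.724 = 0.9574 d⁻¹.
22.50·exp(−k·t) = 15 → t = ln(22.50/15)/k = 36580 s = 10.16 h.

10.2 h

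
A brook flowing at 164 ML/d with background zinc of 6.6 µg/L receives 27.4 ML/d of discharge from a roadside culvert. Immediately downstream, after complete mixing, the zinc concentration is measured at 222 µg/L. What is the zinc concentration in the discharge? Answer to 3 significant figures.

Mass balance: 164.0·6.600 + 27.40·Cₑ = 191.4·222.0
→ Cₑ = (191.4·222.0 − 164.0·6.600) / 27.40 = 1511 µg/L.

1510 µg/L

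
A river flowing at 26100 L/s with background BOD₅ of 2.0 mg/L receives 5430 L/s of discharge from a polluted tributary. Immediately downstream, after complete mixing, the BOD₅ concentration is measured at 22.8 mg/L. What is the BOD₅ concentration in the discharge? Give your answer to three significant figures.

123 mg/L

Mass balance: 26100·2.000 + 5430·Cₑ = 31530·22.80
→ Cₑ = (31530·22.80 − 26100·2.000) / 5430 = 122.8 mg/L.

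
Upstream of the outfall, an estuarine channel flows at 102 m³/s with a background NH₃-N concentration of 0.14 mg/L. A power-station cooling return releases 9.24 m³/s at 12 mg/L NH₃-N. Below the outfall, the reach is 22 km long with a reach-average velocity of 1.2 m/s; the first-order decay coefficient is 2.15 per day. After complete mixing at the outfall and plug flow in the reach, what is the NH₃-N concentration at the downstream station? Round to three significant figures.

Mass balance: C = (102.0·0.1400 + 9.240·12.00) / 111.2 = 125.2/111.2 = 1.125 mg/L.
Travel time t = 22·1000 / 1.2 = 18330 s = 5.093 h.
Decay over the reach: 1.125·exp(−kt) = 1.125·0.6337 = 0.7130 mg/L.

0.713 mg/L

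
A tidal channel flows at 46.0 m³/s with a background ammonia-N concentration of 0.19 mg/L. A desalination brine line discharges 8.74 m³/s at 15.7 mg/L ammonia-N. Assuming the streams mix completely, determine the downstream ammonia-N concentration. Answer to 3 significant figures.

Flow-weighted average: C = (46.00·0.1900 + 8.740·15.70) / 54.74 = 146.0/54.74 = 2.666 mg/L.

2.67 mg/L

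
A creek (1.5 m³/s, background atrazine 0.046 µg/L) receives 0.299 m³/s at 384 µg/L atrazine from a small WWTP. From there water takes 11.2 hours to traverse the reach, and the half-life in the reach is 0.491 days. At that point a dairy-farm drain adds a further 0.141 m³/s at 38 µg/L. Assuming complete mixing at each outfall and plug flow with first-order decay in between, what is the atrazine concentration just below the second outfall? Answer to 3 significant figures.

33.4 µg/L

Flow-weighted average: C = (1.500·0.04600 + 0.2990·384.0) / 1.799 = 114.9/1.799 = 63.86 µg/L; combined flow 1.799 m³/s.
Half-life 0.491 d → k = ln 2 / 0.491 = 1.412 d⁻¹.
First-order decay: C = 63.86·exp(−k·t) = 63.86·0.5175 = 33.05 µg/L.
At the second outfall, C = (1.799·33.05 + 0.1410·38.00) / (1.799 + 0.1410) = 33.41 µg/L.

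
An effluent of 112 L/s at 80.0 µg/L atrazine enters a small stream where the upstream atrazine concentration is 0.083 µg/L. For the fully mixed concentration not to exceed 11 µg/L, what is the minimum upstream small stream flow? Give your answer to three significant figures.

Set C_mix = 11: (Q·0.08300 + 112.0·80.00) / (Q + 112.0) = 11
→ Q = 112.0·(80.00 − 11)/(11 − 0.08300) = 707.9 L/s.

708 L/s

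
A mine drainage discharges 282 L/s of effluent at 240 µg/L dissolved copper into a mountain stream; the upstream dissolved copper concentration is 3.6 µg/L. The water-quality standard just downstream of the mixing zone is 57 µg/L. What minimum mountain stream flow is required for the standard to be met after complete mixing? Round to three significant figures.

Set C_mix = 57: (Q·3.600 + 282.0·240.0) / (Q + 282.0) = 57
→ Q = 282.0·(240.0 − 57)/(57 − 3.600) = 966.4 L/s.

966 L/s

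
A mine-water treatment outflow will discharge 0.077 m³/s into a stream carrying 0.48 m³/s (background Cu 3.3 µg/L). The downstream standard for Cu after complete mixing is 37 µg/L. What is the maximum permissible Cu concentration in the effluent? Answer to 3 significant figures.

247 µg/L

At the limit, (Qr·Cr + Qe·Cₑ)/(Qr + Qe) = 37:
Cₑ = (0.5570·37 − 0.4800·3.300) / 0.07700 = 247.1 µg/L.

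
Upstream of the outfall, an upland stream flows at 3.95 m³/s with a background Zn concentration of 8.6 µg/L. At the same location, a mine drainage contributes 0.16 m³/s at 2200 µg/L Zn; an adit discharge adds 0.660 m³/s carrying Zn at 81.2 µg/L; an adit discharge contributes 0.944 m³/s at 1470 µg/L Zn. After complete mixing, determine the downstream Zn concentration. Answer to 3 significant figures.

Flow-weighted average: C = (3.950·8.600 + 0.1600·2200 + 0.6600·81.20 + 0.9440·1470) / 5.714 = 1827/5.714 = 319.8 µg/L.

320 µg/L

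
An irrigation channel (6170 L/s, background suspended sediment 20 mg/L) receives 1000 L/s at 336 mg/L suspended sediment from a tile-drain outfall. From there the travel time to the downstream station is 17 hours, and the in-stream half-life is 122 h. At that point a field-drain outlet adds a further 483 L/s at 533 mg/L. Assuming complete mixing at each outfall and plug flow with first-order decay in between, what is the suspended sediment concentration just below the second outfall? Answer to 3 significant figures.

88.1 mg/L

After mixing, C = (6170·20.00 + 1000·336.0) / 7170 = 459400/7170 = 64.07 mg/L; combined flow 7170 L/s.
Half-life 122 h → k = ln 2 / 122 = 0.005682 h⁻¹ = 0.1364 d⁻¹.
First-order decay: C = 64.07·exp(−k·t) = 64.07·0.9079 = 58.17 mg/L.
Second outfall: C = (7170·58.17 + 483.0·533.0)/7653 = 88.14 mg/L.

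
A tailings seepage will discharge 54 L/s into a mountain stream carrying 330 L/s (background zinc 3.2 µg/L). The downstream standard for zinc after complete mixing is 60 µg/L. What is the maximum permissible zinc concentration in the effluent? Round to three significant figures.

At the limit, (Qr·Cr + Qe·Cₑ)/(Qr + Qe) = 60:
Cₑ = (384.0·60 − 330.0·3.200) / 54.00 = 407.1 µg/L.

407 µg/L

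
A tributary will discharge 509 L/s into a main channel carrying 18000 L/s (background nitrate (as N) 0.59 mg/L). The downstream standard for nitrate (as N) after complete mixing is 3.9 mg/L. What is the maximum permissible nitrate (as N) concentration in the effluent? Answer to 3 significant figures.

121 mg/L

At the limit, (Qr·Cr + Qe·Cₑ)/(Qr + Qe) = 3.9:
Cₑ = (18510·3.9 − 18000·0.5900) / 509.0 = 121.0 mg/L.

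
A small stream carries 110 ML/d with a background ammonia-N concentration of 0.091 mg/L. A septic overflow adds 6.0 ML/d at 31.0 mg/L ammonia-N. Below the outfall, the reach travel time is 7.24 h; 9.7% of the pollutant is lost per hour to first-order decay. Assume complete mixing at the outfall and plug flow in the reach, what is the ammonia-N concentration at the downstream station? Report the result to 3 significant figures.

After mixing, C = (110.0·0.09100 + 6.000·31.00) / 116.0 = 196.0/116.0 = 1.690 mg/L.
9.7%/h lost → k = −ln(1 − 0.097) = 0.1020 h⁻¹.
First-order decay: C = 1.690·exp(−k·t) = 1.690·0.4777 = 0.8072 mg/L.

0.807 mg/L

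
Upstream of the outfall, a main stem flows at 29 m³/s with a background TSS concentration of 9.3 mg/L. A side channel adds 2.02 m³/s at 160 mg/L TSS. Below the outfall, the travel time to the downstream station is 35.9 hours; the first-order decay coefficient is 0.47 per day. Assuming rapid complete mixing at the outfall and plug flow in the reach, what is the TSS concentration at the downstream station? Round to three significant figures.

Mass balance: C = (29.00·9.300 + 2.020·160.0) / 31.02 = 592.9/31.02 = 19.11 mg/L.
First-order decay: C = 19.11·exp(−k·t) = 19.11·0.4951 = 9.463 mg/L.

9.46 mg/L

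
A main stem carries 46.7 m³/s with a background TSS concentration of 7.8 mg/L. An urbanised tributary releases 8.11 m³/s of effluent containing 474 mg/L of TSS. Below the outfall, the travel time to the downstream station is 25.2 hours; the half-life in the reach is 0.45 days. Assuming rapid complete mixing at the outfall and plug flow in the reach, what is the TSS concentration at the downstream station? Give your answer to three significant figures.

Flow-weighted average: C = (46.70·7.800 + 8.110·474.0) / 54.81 = 4208/54.81 = 76.78 mg/L.
Half-life 0.45 d → k = ln 2 / 0.45 = 1.540 d⁻¹.
Applying C = C₀e^(−kt): 76.78 × 0.1984 = 15.24 mg/L.

15.2 mg/L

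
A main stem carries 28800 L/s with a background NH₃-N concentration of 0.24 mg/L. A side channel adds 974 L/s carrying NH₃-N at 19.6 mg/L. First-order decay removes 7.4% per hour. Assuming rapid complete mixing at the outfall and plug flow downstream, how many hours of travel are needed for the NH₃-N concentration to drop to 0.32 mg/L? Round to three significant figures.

Flow-weighted average: C = (28800·0.2400 + 974.0·19.60) / 29770 = 26000/29770 = 0.8733 mg/L.
7.4%/h lost → k = −ln(1 − 0.074) = 0.07688 h⁻¹.
0.8733·exp(−k·t) = 0.32 → t = ln(0.8733/0.32)/k = 47010 s = 13.06 h.

13.1 h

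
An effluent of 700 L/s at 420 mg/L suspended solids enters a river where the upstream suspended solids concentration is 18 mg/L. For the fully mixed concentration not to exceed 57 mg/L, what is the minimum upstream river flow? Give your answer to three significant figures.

Set C_mix = 57: (Q·18.00 + 700.0·420.0) / (Q + 700.0) = 57
→ Q = 700.0·(420.0 − 57)/(57 − 18.00) = 6515 L/s.

6520 L/s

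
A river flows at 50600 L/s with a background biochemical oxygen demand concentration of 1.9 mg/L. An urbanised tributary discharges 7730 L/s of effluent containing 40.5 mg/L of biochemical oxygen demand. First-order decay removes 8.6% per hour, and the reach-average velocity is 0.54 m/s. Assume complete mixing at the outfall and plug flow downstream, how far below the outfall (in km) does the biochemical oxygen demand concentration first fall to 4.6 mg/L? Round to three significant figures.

9.12 km

Mixed concentration C = ΣQC/ΣQ = (50600·1.900 + 7730·40.50) / 58330 = 409200/58330 = 7.015 mg/L.
8.6%/h lost → k = −ln(1 − 0.086) = 0.08992 h⁻¹.
Set 7.015·exp(−k·t) = 4.6 → t = ln(7.015/4.6)/k = 16900 s = 4.693 h.
Distance = v·t = 0.54·16900 = 9124 m = 9.124 km.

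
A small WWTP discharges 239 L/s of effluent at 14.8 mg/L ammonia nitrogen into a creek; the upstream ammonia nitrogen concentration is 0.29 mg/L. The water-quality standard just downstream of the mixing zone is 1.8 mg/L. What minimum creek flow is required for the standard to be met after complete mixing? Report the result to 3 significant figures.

Set C_mix = 1.8: (Q·0.2900 + 239.0·14.80) / (Q + 239.0) = 1.8
→ Q = 239.0·(14.80 − 1.8)/(1.8 − 0.2900) = 2058 L/s.

2060 L/s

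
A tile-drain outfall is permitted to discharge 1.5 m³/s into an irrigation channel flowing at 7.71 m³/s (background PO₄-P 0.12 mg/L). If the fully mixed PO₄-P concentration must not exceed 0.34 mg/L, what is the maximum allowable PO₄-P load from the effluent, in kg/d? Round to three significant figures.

191 kg/d

Mass balance at the limit: 7.710·0.1200 + 1.500·Cₑ = 9.210·0.34 → Cₑ = 1.471 mg/L.
Load = 1.500 m³/s × 1.471 g/m³ × 86 400 s/d = 190.6 kg/d.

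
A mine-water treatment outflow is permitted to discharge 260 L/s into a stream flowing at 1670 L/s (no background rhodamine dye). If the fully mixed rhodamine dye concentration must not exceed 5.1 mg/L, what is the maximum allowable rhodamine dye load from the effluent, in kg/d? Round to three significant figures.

850 kg/d

Mass balance at the limit: 1670·0 + 260.0·Cₑ = 1930·5.1 → Cₑ = 37.86 mg/L.
260.0 L/s = 0.2600 m³/s. Load = 0.2600 m³/s × 37.86 g/m³ × 86 400 s/d = 850.4 kg/d.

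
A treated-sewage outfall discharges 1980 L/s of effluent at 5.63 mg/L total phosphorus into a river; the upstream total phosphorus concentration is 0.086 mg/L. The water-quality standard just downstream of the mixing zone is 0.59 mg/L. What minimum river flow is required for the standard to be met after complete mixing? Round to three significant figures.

Set C_mix = 0.59: (Q·0.08600 + 1980·5.630) / (Q + 1980) = 0.59
→ Q = 1980·(5.630 − 0.59)/(0.59 − 0.08600) = 19800 L/s.

19800 L/s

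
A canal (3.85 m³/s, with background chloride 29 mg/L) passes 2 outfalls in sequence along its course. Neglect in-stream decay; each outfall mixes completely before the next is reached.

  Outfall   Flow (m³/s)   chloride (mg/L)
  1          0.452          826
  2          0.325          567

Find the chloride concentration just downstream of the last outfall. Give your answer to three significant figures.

After outfall 1: Q = 3.850 + 0.4520 = 4.302 m³/s; C = (3.850·29.00 + 0.4520·826.0)/4.302 = 112.7 mg/L.
After outfall 2: Q = 4.302 + 0.3250 = 4.627 m³/s; C = (4.302·112.7 + 0.3250·567.0)/4.627 = 144.6 mg/L.

145 mg/L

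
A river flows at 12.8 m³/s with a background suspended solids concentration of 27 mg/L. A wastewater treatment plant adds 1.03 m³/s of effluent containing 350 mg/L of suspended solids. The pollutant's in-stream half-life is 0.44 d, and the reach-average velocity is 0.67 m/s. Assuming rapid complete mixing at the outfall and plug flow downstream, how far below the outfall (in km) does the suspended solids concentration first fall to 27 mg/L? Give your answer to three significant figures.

23.4 km

After mixing, C = (12.80·27.00 + 1.030·350.0) / 13.83 = 706.1/13.83 = 51.06 mg/L.
Half-life 0.44 d → k = ln 2 / 0.44 = 1.575 d⁻¹.
Set 51.06·exp(−k·t) = 27 → t = ln(51.06/27)/k = 34940 s = 9.706 h.
Distance = v·t = 0.67·34940 = 23410 m = 23.41 km.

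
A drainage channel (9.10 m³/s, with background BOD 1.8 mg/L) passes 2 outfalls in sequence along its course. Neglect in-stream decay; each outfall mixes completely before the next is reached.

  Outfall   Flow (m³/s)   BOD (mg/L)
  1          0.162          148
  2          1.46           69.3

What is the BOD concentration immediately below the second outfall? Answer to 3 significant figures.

Outfall 1: combined Q = 9.262 m³/s; C = (9.100·1.800 + 0.1620·148.0)/9.262 = 4.357 mg/L.
Outfall 2: combined Q = 10.72 m³/s; C = (9.262·4.357 + 1.460·69.30)/10.72 = 13.20 mg/L.

13.2 mg/L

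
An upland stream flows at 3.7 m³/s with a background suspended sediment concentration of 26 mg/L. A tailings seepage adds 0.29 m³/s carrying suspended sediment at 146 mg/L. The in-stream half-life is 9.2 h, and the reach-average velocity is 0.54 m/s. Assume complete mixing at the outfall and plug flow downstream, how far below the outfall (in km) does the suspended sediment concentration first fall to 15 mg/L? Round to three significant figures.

21.7 km

Mixed concentration C = ΣQC/ΣQ = (3.700·26.00 + 0.2900·146.0) / 3.990 = 138.5/3.990 = 34.72 mg/L.
Half-life 9.2 h → k = ln 2 / 9.2 = 0.07534 h⁻¹ = 1.808 d⁻¹.
Set 34.72·exp(−k·t) = 15 → t = ln(34.72/15)/k = 40100 s = 11.14 h.
Distance = v·t = 0.54·40100 = 21660 m = 21.66 km.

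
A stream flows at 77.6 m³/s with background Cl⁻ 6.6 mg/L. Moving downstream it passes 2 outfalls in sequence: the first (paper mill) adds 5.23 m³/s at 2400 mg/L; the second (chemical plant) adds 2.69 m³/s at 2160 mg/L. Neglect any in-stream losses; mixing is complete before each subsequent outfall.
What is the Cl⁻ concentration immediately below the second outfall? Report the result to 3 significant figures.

Outfall 1: combined Q = 82.83 m³/s; C = (77.60·6.600 + 5.230·2400)/82.83 = 157.7 mg/L.
Outfall 2: combined Q = 85.52 m³/s; C = (82.83·157.7 + 2.690·2160)/85.52 = 220.7 mg/L.

221 mg/L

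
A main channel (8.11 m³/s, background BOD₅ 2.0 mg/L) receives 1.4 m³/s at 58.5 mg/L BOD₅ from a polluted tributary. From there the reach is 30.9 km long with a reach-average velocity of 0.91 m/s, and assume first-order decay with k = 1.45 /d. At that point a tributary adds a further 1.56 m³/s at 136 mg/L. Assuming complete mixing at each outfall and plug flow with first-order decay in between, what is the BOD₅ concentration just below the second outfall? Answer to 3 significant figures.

24.2 mg/L

Flow-weighted average: C = (8.110·2.000 + 1.400·58.50) / 9.510 = 98.12/9.510 = 10.32 mg/L; combined flow 9.510 m³/s.
Travel time t = 30.9·1000 / 0.91 = 33960 s = 9.432 h.
Decay over the reach: 10.32·exp(−kt) = 10.32·0.5656 = 5.836 mg/L.
Second outfall: C = (9.510·5.836 + 1.560·136.0)/11.07 = 24.18 mg/L.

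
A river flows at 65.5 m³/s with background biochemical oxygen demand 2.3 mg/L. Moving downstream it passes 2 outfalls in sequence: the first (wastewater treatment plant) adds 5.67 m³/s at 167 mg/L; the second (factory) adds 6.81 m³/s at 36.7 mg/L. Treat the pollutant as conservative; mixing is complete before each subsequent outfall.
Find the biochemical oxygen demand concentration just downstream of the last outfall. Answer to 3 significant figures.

Below outfall 1: Q → 71.17 m³/s, C = (65.50·2.300 + 5.670·167.0)/71.17 = 15.42 mg/L.
Below outfall 2: Q → 77.98 m³/s, C = (71.17·15.42 + 6.810·36.70)/77.98 = 17.28 mg/L.

17.3 mg/L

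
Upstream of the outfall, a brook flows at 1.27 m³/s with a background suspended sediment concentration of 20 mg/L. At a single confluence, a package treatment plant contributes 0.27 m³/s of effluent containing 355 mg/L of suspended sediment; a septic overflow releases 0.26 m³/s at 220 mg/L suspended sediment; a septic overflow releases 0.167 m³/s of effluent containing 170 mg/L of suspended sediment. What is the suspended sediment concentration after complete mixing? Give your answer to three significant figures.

Flow-weighted average: C = (1.270·20.00 + 0.2700·355.0 + 0.2600·220.0 + 0.1670·170.0) / 1.967 = 206.8/1.967 = 105.2 mg/L.

105 mg/L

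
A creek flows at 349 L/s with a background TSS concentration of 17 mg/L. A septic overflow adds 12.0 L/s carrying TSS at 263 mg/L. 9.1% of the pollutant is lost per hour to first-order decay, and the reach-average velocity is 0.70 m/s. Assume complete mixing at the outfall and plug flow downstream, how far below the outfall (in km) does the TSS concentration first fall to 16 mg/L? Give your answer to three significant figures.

Mass balance: C = (349.0·17.00 + 12.00·263.0) / 361.0 = 9089/361.0 = 25.18 mg/L.
9.1%/h lost → k = −ln(1 − 0.091) = 0.09541 h⁻¹.
Set 25.18·exp(−k·t) = 16 → t = ln(25.18/16)/k = 17110 s = 4.752 h.
Distance = v·t = 0.70·17110 = 11970 m = 11.97 km.

12.0 km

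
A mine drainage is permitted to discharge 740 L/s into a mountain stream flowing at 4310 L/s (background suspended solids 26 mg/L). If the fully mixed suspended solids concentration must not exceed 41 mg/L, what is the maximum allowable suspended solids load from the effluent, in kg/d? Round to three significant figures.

8210 kg/d

Mass balance at the limit: 4310·26.00 + 740.0·Cₑ = 5050·41 → Cₑ = 128.4 mg/L.
740.0 L/s = 0.7400 m³/s. Load = 0.7400 m³/s × 128.4 g/m³ × 86 400 s/d = 8207 kg/d.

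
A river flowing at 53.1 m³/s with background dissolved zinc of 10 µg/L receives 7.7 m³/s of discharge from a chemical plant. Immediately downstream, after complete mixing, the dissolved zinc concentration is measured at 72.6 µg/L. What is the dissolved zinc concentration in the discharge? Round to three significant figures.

Mass balance: 53.10·10.00 + 7.700·Cₑ = 60.80·72.60
→ Cₑ = (60.80·72.60 − 53.10·10.00) / 7.700 = 504.3 µg/L.

504 µg/L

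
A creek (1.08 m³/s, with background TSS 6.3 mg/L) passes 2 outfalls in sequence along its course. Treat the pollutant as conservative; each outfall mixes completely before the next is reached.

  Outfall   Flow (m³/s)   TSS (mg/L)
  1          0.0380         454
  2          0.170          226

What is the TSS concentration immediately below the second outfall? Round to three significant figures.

Outfall 1: combined Q = 1.118 m³/s; C = (1.080·6.300 + 0.03800·454.0)/1.118 = 21.52 mg/L.
Outfall 2: combined Q = 1.288 m³/s; C = (1.118·21.52 + 0.1700·226.0)/1.288 = 48.51 mg/L.

48.5 mg/L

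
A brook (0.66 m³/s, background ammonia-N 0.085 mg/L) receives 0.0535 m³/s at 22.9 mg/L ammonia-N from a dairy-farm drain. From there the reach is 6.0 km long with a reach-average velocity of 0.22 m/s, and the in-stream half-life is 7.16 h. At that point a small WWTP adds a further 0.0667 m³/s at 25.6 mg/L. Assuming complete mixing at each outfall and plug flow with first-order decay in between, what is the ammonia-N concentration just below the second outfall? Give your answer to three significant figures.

After mixing, C = (0.6600·0.08500 + 0.05350·22.90) / 0.7135 = 1.281/0.7135 = 1.796 mg/L; combined flow 0.7135 m³/s.
Travel time t = 6.0·1000 / 0.22 = 27270 s = 7.576 h.
Half-life 7.16 h → k = ln 2 / 7.16 = 0.09681 h⁻¹ = 2.323 d⁻¹.
After decay, C = 1.796 × e^(−kt) = 1.796 × 0.4803 = 0.8624 mg/L.
Second outfall: C = (0.7135·0.8624 + 0.06670·25.60)/0.7802 = 2.977 mg/L.

2.98 mg/L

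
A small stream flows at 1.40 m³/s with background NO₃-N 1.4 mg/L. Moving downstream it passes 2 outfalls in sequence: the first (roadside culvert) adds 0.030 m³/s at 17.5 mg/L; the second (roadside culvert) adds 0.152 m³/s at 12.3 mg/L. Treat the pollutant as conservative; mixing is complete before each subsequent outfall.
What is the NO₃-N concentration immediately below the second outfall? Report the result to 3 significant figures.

2.75 mg/L

Below outfall 1: Q → 1.430 m³/s, C = (1.400·1.400 + 0.03000·17.50)/1.430 = 1.738 mg/L.
Below outfall 2: Q → 1.582 m³/s, C = (1.430·1.738 + 0.1520·12.30)/1.582 = 2.753 mg/L.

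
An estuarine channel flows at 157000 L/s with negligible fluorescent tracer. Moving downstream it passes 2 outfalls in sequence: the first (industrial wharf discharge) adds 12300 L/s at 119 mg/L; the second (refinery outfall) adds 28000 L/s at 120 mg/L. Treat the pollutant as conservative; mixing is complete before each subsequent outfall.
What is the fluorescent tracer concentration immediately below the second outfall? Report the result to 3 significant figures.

24.4 mg/L

Below outfall 1: Q → 169300 L/s, C = (157000·0 + 12300·119.0)/169300 = 8.646 mg/L.
Below outfall 2: Q → 197300 L/s, C = (169300·8.646 + 28000·120.0)/197300 = 24.45 mg/L.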